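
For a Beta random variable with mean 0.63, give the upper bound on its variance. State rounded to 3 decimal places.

0.233

For fixed mean μ the Beta variance is μ(1−μ)/(α+β+1), increasing as α+β decreases.
Its least upper bound (not attained) is μ(1−μ) = 0.63·0.37 = 0.233.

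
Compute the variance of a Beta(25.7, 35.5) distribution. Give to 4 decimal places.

0.0039

μ = 25.7/61.2 = 0.419935; Var = μ(1−μ)/(α+β+1) = 0.2435895/62.2 = 0.0039.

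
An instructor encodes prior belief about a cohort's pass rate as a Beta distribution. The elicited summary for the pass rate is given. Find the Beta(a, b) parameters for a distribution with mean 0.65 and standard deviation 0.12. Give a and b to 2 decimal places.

Variance = 0.12² = 0.0144. The moment-matching identity a+b = μ(1−μ)/Var − 1 gives
a+b = 0.2275/0.0144 − 1 = 14.7986, so a = μ·14.7986 = 9.62 and b = (1−μ)·14.7986 = 5.18.

a = 9.62, b = 5.18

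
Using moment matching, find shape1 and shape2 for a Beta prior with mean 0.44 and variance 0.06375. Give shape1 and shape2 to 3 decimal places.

shape1 = 1.261, shape2 = 1.604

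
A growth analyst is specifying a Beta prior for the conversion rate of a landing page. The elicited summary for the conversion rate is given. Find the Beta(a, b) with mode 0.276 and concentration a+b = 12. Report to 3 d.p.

a = 3.760, b = 8.240

Mode = (a−1)/(κ−2) with κ = a+b, so a−1 = 0.276·10 = 2.760.
a = 3.760; b = κ − a = 8.240.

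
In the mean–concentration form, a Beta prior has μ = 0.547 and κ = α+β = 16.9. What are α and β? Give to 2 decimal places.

α = 9.24, β = 7.66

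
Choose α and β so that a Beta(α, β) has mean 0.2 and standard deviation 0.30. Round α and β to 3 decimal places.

First σ² = 0.0900. Setting α = μn, β = (1−μ)n with n = α+β,
μ(1−μ)/(n+1) = 0.0900 ⇒ n+1 = 0.16/0.0900 = 1.7778 ⇒ n = 0.7778.
Hence α = 0.2×0.7778 = 0.156, β = 0.8×0.7778 = 0.622.

α = 0.156, β = 0.622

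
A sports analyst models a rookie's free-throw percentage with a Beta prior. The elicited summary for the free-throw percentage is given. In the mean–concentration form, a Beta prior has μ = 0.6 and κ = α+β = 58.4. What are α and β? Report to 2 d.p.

Split κ in proportion μ : (1−μ): α = 0.6·58.4 = 35.04, β = 58.4 − 35.04 = 23.36.

α = 35.04, β = 23.36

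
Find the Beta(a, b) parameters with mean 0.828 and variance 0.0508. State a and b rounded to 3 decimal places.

a = 1.493, b = 0.310

Write ν = a+b; then a = μν and Var = μ(1−μ)/(ν+1).
ν = μ(1−μ)/Var − 1 = 0.142416/0.0508 − 1 = 1.8035.
a = 0.828·1.8035 = 1.493, b = 0.172·1.8035 = 0.310.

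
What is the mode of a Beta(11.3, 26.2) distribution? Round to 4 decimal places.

With α,β > 1, mode = (α−1)/(α+β−2) = 10.3/35.5 = 0.2901.

0.2901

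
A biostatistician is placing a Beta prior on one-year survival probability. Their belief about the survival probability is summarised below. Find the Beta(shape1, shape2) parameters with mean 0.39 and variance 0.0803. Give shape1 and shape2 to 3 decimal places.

shape1 = 0.765, shape2 = 1.197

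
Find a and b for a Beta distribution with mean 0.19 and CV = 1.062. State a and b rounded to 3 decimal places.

a = 0.528, b = 2.252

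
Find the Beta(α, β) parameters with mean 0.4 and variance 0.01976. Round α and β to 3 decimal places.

α = 4.458, β = 6.687

By moment matching, α+β = μ(1−μ)/σ² − 1 = (0.4·0.6)/0.01976 − 1 = 12.1457 − 1 = 11.1457.
Since α/(α+β) = μ, α = 0.4·11.1457 = 4.458 and β = 0.6·11.1457 = 6.687.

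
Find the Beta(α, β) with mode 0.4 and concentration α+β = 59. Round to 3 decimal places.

Mode = (α−1)/(κ−2) with κ = α+β, so α−1 = 0.4·57 = 22.800.
α = 23.800; β = κ − α = 35.200.

α = 23.800, β = 35.200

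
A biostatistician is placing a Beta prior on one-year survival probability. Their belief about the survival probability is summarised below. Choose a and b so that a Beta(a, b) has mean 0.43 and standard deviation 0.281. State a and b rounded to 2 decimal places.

First σ² = 0.078961. Setting a = μn, b = (1−μ)n with n = a+b,
μ(1−μ)/(n+1) = 0.078961 ⇒ n+1 = 0.2451/0.078961 = 3.1041 ⇒ n = 2.1041.
Hence a = 0.43×2.1041 = 0.90, b = 0.57×2.1041 = 1.20.

a = 0.90, b = 1.20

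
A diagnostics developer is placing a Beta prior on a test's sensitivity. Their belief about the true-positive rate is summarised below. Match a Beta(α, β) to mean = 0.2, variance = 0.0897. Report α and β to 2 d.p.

By moment matching, α+β = μ(1−μ)/σ² − 1 = (0.2·0.8)/0.0897 − 1 = 1.7837 − 1 = 0.7837.
Since α/(α+β) = μ, α = 0.2·0.7837 = 0.16 and β = 0.8·0.7837 = 0.63.

α = 0.16, β = 0.63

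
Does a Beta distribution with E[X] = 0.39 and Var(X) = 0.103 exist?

Yes

The Beta variance bound is σ² < μ(1−μ).
Here μ(1−μ) = 0.39×0.61 = 0.2379, and 0.103 < 0.2379.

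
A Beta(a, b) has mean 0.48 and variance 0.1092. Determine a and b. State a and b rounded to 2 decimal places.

Let s = a+b. The Beta variance is μ(1−μ)/(s+1).
So s+1 = μ(1−μ)/σ² = (0.48×0.52)/0.1092 = 0.2496/0.1092 = 2.2857, giving s = 1.2857.
Then a = μs = 0.48×1.2857 = 0.62 and b = (1−μ)s = 0.52×1.2857 = 0.67.

a = 0.62, b = 0.67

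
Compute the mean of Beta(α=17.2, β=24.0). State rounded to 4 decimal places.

0.4175

E[X] = α/(α+β) = 17.2/41.2 = 0.4175.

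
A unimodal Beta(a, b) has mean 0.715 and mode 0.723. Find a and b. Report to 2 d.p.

Let s = a+b. Mean gives a = μs = 0.715s; mode gives (a−1)/(s−2) = 0.723.
Substituting: 0.715s − 1 = 0.723(s−2) = 0.723s − 1.446, so -0.008s = -0.446 and s = 55.7500.
Then a = 0.715×55.7500 = 39.86 and b = s−a = 15.89.

a = 39.86, b = 15.89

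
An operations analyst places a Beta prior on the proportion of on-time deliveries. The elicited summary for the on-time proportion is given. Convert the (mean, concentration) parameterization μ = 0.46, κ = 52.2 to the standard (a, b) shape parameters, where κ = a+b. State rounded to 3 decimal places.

a = μκ = 0.46×52.2 = 24.012 and b = (1−μ)κ = 0.54×52.2 = 28.188.

a = 24.012, b = 28.188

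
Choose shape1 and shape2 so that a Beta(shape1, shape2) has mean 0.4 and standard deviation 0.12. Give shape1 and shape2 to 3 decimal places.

First σ² = 0.0144. Setting shape1 = μn, shape2 = (1−μ)n with n = shape1+shape2,
μ(1−μ)/(n+1) = 0.0144 ⇒ n+1 = 0.24/0.0144 = 16.6667 ⇒ n = 15.6667.
Hence shape1 = 0.4×15.6667 = 6.267, shape2 = 0.6×15.6667 = 9.400.

shape1 = 6.267, shape2 = 9.400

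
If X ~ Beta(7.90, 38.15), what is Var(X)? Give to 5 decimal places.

μ = 7.90/46.05 = 0.171553; Var = μ(1−μ)/(α+β+1) = 0.1421223/47.05 = 0.00302.

0.00302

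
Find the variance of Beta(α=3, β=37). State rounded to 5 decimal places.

0.00169

Var = αβ/[(α+β)²(α+β+1)] = (3×37)/(40²×41) = 111/65600 = 0.00169.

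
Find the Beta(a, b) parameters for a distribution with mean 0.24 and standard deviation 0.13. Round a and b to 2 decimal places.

First σ² = 0.0169. Setting a = μn, b = (1−μ)n with n = a+b,
μ(1−μ)/(n+1) = 0.0169 ⇒ n+1 = 0.1824/0.0169 = 10.7929 ⇒ n = 9.7929.
Hence a = 0.24×9.7929 = 2.35, b = 0.76×9.7929 = 7.44.

a = 2.35, b = 7.44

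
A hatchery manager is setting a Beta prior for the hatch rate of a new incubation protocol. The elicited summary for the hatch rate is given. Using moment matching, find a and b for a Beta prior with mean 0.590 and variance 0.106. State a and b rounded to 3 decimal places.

a = 0.756, b = 0.526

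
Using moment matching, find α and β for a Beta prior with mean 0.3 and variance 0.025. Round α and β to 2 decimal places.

α = 2.22, β = 5.18

Let s = α+β. The Beta variance is μ(1−μ)/(s+1).
So s+1 = μ(1−μ)/σ² = (0.3×0.7)/0.025 = 0.21/0.025 = 8.4000, giving s = 7.4000.
Then α = μs = 0.3×7.4000 = 2.22 and β = (1−μ)s = 0.7×7.4000 = 5.18.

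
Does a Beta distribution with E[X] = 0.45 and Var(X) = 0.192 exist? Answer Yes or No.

Yes

A Beta with mean μ has variance μ(1−μ)/(α+β+1) < μ(1−μ).
Here μ(1−μ) = 0.45×0.55 = 0.2475, and 0.192 < 0.2475.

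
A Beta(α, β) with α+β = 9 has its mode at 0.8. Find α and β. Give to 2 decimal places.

α = 6.60, β = 2.40

Since the density peak of Beta(α,β) is at (α−1)/(α+β−2),
α = 1 + 0.8(9−2) = 6.60 and β = 9 − 6.60 = 2.40.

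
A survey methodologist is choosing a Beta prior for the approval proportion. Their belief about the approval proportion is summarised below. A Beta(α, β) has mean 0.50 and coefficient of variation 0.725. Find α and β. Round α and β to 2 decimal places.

σ = CV·μ = 0.725×0.50 = 0.36250, so σ² = 0.131406.
s+1 = μ(1−μ)/σ² = 0.2500/0.131406 = 1.9025, so s = α+β = 0.9025.
α = μs = 0.45, β = (1−μ)s = 0.45.

α = 0.45, β = 0.45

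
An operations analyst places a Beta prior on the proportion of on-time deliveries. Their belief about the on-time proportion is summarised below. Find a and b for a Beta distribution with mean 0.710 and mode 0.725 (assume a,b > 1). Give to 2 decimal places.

a = 21.30, b = 8.70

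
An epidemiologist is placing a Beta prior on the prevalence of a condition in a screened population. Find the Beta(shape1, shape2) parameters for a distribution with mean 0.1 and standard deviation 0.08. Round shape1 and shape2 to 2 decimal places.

Variance = 0.08² = 0.0064. The moment-matching identity shape1+shape2 = μ(1−μ)/Var − 1 gives
shape1+shape2 = 0.09/0.0064 − 1 = 13.0625, so shape1 = μ·13.0625 = 1.31 and shape2 = (1−μ)·13.0625 = 11.76.

shape1 = 1.31, shape2 = 11.76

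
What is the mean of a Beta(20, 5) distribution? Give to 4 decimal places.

E[X] = α/(α+β) = 20/25 = 0.8000.

0.8000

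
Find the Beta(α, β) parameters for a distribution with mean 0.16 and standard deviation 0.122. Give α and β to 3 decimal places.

α = 1.285, β = 6.745

First σ² = 0.014884. Setting α = μn, β = (1−μ)n with n = α+β,
μ(1−μ)/(n+1) = 0.014884 ⇒ n+1 = 0.1344/0.014884 = 9.0298 ⇒ n = 8.0298.
Hence α = 0.16×8.0298 = 1.285, β = 0.84×8.0298 = 6.745.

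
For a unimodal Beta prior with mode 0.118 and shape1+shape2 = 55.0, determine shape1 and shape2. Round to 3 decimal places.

shape1 = 7.254, shape2 = 47.746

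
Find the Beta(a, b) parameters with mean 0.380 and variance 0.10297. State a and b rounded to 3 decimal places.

a = 0.489, b = 0.799

By moment matching, a+b = μ(1−μ)/σ² − 1 = (0.380·0.620)/0.10297 − 1 = 2.2880 − 1 = 1.2880.
Since a/(a+b) = μ, a = 0.380·1.2880 = 0.489 and b = 0.620·1.2880 = 0.799.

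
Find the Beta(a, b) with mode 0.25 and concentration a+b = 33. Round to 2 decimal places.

a = 8.75, b = 24.25

Mode = (a−1)/(κ−2) with κ = a+b, so a−1 = 0.25·31 = 7.75.
a = 8.75; b = κ − a = 24.25.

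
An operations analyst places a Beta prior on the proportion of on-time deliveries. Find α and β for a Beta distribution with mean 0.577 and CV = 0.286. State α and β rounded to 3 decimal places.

α = 4.594, β = 3.368

Var = (CV·μ)² = (0.286×0.577)² = 0.027232.
α+β = μ(1−μ)/Var − 1 = 0.244071/0.027232 − 1 = 7.9626.
Thus α = 0.577·7.9626 = 4.594 and β = 0.423·7.9626 = 3.368.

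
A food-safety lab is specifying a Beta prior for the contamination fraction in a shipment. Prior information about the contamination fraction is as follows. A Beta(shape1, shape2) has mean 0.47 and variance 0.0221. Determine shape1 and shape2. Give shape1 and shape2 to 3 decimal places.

shape1 = 4.828, shape2 = 5.444

Let s = shape1+shape2. The Beta variance is μ(1−μ)/(s+1).
So s+1 = μ(1−μ)/σ² = (0.47×0.53)/0.0221 = 0.2491/0.0221 = 11.2715, giving s = 10.2715.
Then shape1 = μs = 0.47×10.2715 = 4.828 and shape2 = (1−μ)s = 0.53×10.2715 = 5.444.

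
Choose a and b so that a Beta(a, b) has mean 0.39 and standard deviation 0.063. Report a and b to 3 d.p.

σ² = 0.063² = 0.003969.
With s = a+b, Var = μ(1−μ)/(s+1), so s+1 = (0.39×0.61)/0.003969 = 59.9395 and s = 58.9395.
a = μs = 22.986, b = (1−μ)s = 35.953.

a = 22.986, b = 35.953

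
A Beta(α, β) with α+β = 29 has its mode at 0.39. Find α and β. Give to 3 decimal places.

α = 11.530, β = 17.470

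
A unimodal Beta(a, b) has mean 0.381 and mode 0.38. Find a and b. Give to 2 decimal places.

a = 91.44, b = 148.56

Let s = a+b. Mean gives a = μs = 0.381s; mode gives (a−1)/(s−2) = 0.38.
Substituting: 0.381s − 1 = 0.38(s−2) = 0.38s − 0.76, so 0.001s = 0.24 and s = 240.0000.
Then a = 0.381×240.0000 = 91.44 and b = s−a = 148.56.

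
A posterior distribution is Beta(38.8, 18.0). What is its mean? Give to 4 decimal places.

0.6831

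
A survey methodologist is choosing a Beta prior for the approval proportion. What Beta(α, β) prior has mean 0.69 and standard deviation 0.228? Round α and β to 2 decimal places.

First σ² = 0.051984. Setting α = μn, β = (1−μ)n with n = α+β,
μ(1−μ)/(n+1) = 0.051984 ⇒ n+1 = 0.2139/0.051984 = 4.1147 ⇒ n = 3.1147.
Hence α = 0.69×3.1147 = 2.15, β = 0.31×3.1147 = 0.97.

α = 2.15, β = 0.97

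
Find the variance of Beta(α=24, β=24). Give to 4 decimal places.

0.0051

Var = αβ/[(α+β)²(α+β+1)] = (24×24)/(48²×49) = 576/112896 = 0.0051.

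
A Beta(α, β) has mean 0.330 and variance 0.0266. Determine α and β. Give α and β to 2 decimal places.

α = 2.41, β = 4.90

By moment matching, α+β = μ(1−μ)/σ² − 1 = (0.330·0.670)/0.0266 − 1 = 8.3120 − 1 = 7.3120.
Since α/(α+β) = μ, α = 0.330·7.3120 = 2.41 and β = 0.670·7.3120 = 4.90.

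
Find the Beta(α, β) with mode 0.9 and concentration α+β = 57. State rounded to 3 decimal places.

α = 50.500, β = 6.500

Mode = (α−1)/(κ−2) with κ = α+β, so α−1 = 0.9·55 = 49.500.
α = 50.500; β = κ − α = 6.500.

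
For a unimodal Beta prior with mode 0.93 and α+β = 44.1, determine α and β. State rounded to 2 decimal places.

α = 40.15, β = 3.95

Since the density peak of Beta(α,β) is at (α−1)/(α+β−2),
α = 1 + 0.93(44.1−2) = 40.15 and β = 44.1 − 40.15 = 3.95.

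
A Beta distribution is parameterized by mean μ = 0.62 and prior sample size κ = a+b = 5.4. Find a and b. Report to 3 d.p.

a = 3.348, b = 2.052

a = μκ = 0.62×5.4 = 3.348 and b = (1−μ)κ = 0.38×5.4 = 2.052.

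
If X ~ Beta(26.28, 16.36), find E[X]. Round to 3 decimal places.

0.616

The Beta mean is α/(α+β) = 26.28/(26.28+16.36) = 0.616.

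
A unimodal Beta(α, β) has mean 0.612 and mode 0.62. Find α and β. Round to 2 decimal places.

α = 18.36, β = 11.64

Let s = α+β. Mean gives α = μs = 0.612s; mode gives (α−1)/(s−2) = 0.62.
Substituting: 0.612s − 1 = 0.62(s−2) = 0.62s − 1.24, so -0.008s = -0.24 and s = 30.0000.
Then α = 0.612×30.0000 = 18.36 and β = s−α = 11.64.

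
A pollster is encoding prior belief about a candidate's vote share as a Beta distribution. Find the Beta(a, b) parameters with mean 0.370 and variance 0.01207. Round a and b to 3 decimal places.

Write ν = a+b; then a = μν and Var = μ(1−μ)/(ν+1).
ν = μ(1−μ)/Var − 1 = 0.233100/0.01207 − 1 = 18.3123.
a = 0.370·18.3123 = 6.776, b = 0.630·18.3123 = 11.537.

a = 6.776, b = 11.537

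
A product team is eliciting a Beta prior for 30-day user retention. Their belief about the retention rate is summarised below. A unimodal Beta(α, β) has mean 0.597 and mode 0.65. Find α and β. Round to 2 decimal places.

α = 3.38, β = 2.28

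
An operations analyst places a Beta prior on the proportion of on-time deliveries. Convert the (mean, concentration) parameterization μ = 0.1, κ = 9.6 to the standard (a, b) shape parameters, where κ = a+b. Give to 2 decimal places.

Split κ in proportion μ : (1−μ): a = 0.1·9.6 = 0.96, b = 9.6 − 0.96 = 8.64.

a = 0.96, b = 8.64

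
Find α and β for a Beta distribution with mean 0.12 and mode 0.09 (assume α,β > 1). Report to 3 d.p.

Let s = α+β. Mean gives α = μs = 0.12s; mode gives (α−1)/(s−2) = 0.09.
Substituting: 0.12s − 1 = 0.09(s−2) = 0.09s − 0.18, so 0.03s = 0.82 and s = 27.3333.
Then α = 0.12×27.3333 = 3.280 and β = s−α = 24.053.

α = 3.280, β = 24.053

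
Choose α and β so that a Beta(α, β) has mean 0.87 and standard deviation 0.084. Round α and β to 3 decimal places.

Variance = 0.084² = 0.007056. The moment-matching identity α+β = μ(1−μ)/Var − 1 gives
α+β = 0.1131/0.007056 − 1 = 15.0289, so α = μ·15.0289 = 13.075 and β = (1−μ)·15.0289 = 1.954.

α = 13.075, β = 1.954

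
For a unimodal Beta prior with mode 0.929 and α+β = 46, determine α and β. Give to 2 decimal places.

α = 41.88, β = 4.12

Mode = (α−1)/(κ−2) with κ = α+β, so α−1 = 0.929·44 = 40.88.
α = 41.88; β = κ − α = 4.12.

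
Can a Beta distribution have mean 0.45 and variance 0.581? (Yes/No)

A Beta with mean μ has variance μ(1−μ)/(α+β+1) < μ(1−μ).
Here μ(1−μ) = 0.45×0.55 = 0.2475, and 0.581 ≥ 0.2475.

No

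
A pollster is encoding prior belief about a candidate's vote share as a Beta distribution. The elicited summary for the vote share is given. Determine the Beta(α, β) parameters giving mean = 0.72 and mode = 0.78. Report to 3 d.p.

α = 6.720, β = 2.613

Let s = α+β. Mean gives α = μs = 0.72s; mode gives (α−1)/(s−2) = 0.78.
Substituting: 0.72s − 1 = 0.78(s−2) = 0.78s − 1.56, so -0.06s = -0.56 and s = 9.3333.
Then α = 0.72×9.3333 = 6.720 and β = s−α = 2.613.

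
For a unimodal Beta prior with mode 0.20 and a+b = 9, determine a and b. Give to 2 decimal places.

a = 2.40, b = 6.60

Since the density peak of Beta(a,b) is at (a−1)/(a+b−2),
a = 1 + 0.20(9−2) = 2.40 and b = 9 − 2.40 = 6.60.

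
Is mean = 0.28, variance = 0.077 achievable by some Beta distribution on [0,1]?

Yes

The Beta variance bound is σ² < μ(1−μ).
Here μ(1−μ) = 0.28×0.72 = 0.2016, and 0.077 < 0.2016.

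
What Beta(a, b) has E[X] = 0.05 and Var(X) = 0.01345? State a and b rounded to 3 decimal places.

a = 0.127, b = 2.405

Let s = a+b. The Beta variance is μ(1−μ)/(s+1).
So s+1 = μ(1−μ)/σ² = (0.05×0.95)/0.01345 = 0.0475/0.01345 = 3.5316, giving s = 2.5316.
Then a = μs = 0.05×2.5316 = 0.127 and b = (1−μ)s = 0.95×2.5316 = 2.405.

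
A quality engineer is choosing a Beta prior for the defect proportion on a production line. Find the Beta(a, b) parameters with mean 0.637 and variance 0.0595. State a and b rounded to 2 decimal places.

a = 1.84, b = 1.05

By moment matching, a+b = μ(1−μ)/σ² − 1 = (0.637·0.363)/0.0595 − 1 = 3.8862 − 1 = 2.8862.
Since a/(a+b) = μ, a = 0.637·2.8862 = 1.84 and b = 0.363·2.8862 = 1.05.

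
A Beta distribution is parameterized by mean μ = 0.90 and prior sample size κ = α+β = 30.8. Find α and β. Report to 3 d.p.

α = 27.720, β = 3.080

α = μκ = 0.90×30.8 = 27.720 and β = (1−μ)κ = 0.10×30.8 = 3.080.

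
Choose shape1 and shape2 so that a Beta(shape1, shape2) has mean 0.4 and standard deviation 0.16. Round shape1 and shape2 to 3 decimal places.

Variance = 0.16² = 0.0256. The moment-matching identity shape1+shape2 = μ(1−μ)/Var − 1 gives
shape1+shape2 = 0.24/0.0256 − 1 = 8.3750, so shape1 = μ·8.3750 = 3.350 and shape2 = (1−μ)·8.3750 = 5.025.

shape1 = 3.350, shape2 = 5.025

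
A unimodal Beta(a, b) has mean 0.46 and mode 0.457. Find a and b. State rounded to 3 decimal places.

a = 13.187, b = 15.480

With s = a+b: μ = a/s and mode = (a−1)/(s−2). Eliminating a = μs,
μs − 1 = m(s−2) ⇒ s(μ−m) = 1−2m ⇒ s = 0.086/0.003 = 28.6667.
So a = μs = 13.187, b = (1−μ)s = 15.480.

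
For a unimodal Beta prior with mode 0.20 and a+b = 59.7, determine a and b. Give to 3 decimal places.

a = 12.540, b = 47.160

Mode = (a−1)/(κ−2) with κ = a+b, so a−1 = 0.20·57.7 = 11.540.
a = 12.540; b = κ − a = 47.160.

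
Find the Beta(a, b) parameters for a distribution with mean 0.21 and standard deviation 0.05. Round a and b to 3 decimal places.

σ² = 0.05² = 0.0025.
With s = a+b, Var = μ(1−μ)/(s+1), so s+1 = (0.21×0.79)/0.0025 = 66.3600 and s = 65.3600.
a = μs = 13.726, b = (1−μ)s = 51.634.

a = 13.726, b = 51.634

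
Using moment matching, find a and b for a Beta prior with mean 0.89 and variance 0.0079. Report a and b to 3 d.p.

By moment matching, a+b = μ(1−μ)/σ² − 1 = (0.89·0.11)/0.0079 − 1 = 12.3924 − 1 = 11.3924.
Since a/(a+b) = μ, a = 0.89·11.3924 = 10.139 and b = 0.11·11.3924 = 1.253.

a = 10.139, b = 1.253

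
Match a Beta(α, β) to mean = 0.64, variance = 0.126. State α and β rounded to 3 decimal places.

α = 0.530, β = 0.298

Write ν = α+β; then α = μν and Var = μ(1−μ)/(ν+1).
ν = μ(1−μ)/Var − 1 = 0.2304/0.126 − 1 = 0.8286.
α = 0.64·0.8286 = 0.530, β = 0.36·0.8286 = 0.298.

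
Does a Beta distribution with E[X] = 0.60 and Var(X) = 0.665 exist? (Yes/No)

A Beta with mean μ has variance μ(1−μ)/(α+β+1) < μ(1−μ).
Here μ(1−μ) = 0.60×0.40 = 0.2400, and 0.665 ≥ 0.2400.

No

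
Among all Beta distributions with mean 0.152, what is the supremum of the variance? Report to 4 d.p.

For fixed mean μ the Beta variance is μ(1−μ)/(α+β+1), increasing as α+β decreases.
Its least upper bound (not attained) is μ(1−μ) = 0.152·0.848 = 0.1289.

0.1289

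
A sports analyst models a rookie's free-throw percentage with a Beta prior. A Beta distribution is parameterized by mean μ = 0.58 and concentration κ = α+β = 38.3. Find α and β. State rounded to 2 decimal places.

Split κ in proportion μ : (1−μ): α = 0.58·38.3 = 22.21, β = 38.3 − 22.21 = 16.09.

α = 22.21, β = 16.09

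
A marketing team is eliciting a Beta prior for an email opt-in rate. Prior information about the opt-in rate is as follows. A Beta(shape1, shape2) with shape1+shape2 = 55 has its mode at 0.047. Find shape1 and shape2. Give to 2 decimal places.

Since the density peak of Beta(shape1,shape2) is at (shape1−1)/(shape1+shape2−2),
shape1 = 1 + 0.047(55−2) = 3.49 and shape2 = 55 − 3.49 = 51.51.

shape1 = 3.49, shape2 = 51.51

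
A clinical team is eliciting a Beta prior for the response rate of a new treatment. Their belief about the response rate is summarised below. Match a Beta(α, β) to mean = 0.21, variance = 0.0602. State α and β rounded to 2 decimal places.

α = 0.37, β = 1.39

Write ν = α+β; then α = μν and Var = μ(1−μ)/(ν+1).
ν = μ(1−μ)/Var − 1 = 0.1659/0.0602 − 1 = 1.7558.
α = 0.21·1.7558 = 0.37, β = 0.79·1.7558 = 1.39.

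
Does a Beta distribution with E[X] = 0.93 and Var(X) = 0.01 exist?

Yes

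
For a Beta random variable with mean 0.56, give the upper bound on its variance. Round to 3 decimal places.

Var = μ(1−μ)/(α+β+1), which approaches μ(1−μ) as α+β → 0.
So the supremum is μ(1−μ) = 0.56×0.44 = 0.246.

0.246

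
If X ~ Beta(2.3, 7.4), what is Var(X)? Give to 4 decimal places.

Var = αβ/[(α+β)²(α+β+1)] = (2.3×7.4)/(9.7²×10.7) = 17.02/1006.763 = 0.0169.

0.0169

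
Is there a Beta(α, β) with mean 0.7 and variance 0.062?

Yes

For any Beta, Var(X) < E[X]·(1−E[X]).
Here μ(1−μ) = 0.7×0.3 = 0.21, and 0.062 < 0.21.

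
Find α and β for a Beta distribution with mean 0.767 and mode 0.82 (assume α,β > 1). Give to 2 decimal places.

With s = α+β: μ = α/s and mode = (α−1)/(s−2). Eliminating α = μs,
μs − 1 = m(s−2) ⇒ s(μ−m) = 1−2m ⇒ s = -0.64/-0.053 = 12.0755.
So α = μs = 9.26, β = (1−μ)s = 2.81.

α = 9.26, β = 2.81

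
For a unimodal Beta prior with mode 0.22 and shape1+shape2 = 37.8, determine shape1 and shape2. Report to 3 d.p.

shape1 = 8.876, shape2 = 28.924

For shape1,shape2>1 the mode is (shape1−1)/(shape1+shape2−2), so shape1 = mode·(κ−2)+1 = 0.22×35.8+1 = 8.876.
And shape2 = (1−mode)·(κ−2)+1 = 0.78×35.8+1 = 28.924.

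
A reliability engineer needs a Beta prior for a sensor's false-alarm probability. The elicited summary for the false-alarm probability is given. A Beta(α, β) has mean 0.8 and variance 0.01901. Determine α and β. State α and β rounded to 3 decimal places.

Let s = α+β. The Beta variance is μ(1−μ)/(s+1).
So s+1 = μ(1−μ)/σ² = (0.8×0.2)/0.01901 = 0.16/0.01901 = 8.4166, giving s = 7.4166.
Then α = μs = 0.8×7.4166 = 5.933 and β = (1−μ)s = 0.2×7.4166 = 1.483.

α = 5.933, β = 1.483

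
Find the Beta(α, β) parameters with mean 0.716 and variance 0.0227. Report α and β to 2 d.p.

α = 5.70, β = 2.26

By moment matching, α+β = μ(1−μ)/σ² − 1 = (0.716·0.284)/0.0227 − 1 = 8.9579 − 1 = 7.9579.
Since α/(α+β) = μ, α = 0.716·7.9579 = 5.70 and β = 0.284·7.9579 = 2.26.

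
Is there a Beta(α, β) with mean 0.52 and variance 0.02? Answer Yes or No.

For any Beta, Var(X) < E[X]·(1−E[X]).
Here μ(1−μ) = 0.52×0.48 = 0.2496, and 0.02 < 0.2496.

Yes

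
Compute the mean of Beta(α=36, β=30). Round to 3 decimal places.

0.545

E[X] = α/(α+β) = 36/66 = 0.545.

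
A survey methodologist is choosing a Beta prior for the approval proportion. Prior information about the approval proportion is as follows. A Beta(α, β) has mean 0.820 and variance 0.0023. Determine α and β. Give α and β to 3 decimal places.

α = 51.803, β = 11.371

By moment matching, α+β = μ(1−μ)/σ² − 1 = (0.820·0.180)/0.0023 − 1 = 64.1739 − 1 = 63.1739.
Since α/(α+β) = μ, α = 0.820·63.1739 = 51.803 and β = 0.180·63.1739 = 11.371.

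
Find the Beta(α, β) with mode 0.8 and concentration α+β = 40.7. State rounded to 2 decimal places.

Since the density peak of Beta(α,β) is at (α−1)/(α+β−2),
α = 1 + 0.8(40.7−2) = 31.96 and β = 40.7 − 31.96 = 8.74.

α = 31.96, β = 8.74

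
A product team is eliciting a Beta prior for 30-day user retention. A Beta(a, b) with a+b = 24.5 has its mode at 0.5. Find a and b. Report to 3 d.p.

For a,b>1 the mode is (a−1)/(a+b−2), so a = mode·(κ−2)+1 = 0.5×22.5+1 = 12.250.
And b = (1−mode)·(κ−2)+1 = 0.5×22.5+1 = 12.250.

a = 12.250, b = 12.250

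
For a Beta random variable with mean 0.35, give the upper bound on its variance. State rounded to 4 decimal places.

For fixed mean μ the Beta variance is μ(1−μ)/(α+β+1), increasing as α+β decreases.
Its least upper bound (not attained) is μ(1−μ) = 0.35·0.65 = 0.2275.

0.2275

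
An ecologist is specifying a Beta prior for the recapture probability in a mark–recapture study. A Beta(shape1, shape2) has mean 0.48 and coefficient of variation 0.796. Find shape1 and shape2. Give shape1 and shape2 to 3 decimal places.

shape1 = 0.341, shape2 = 0.369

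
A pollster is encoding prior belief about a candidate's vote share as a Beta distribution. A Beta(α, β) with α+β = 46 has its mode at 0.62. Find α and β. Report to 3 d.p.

For α,β>1 the mode is (α−1)/(α+β−2), so α = mode·(κ−2)+1 = 0.62×44+1 = 28.280.
And β = (1−mode)·(κ−2)+1 = 0.38×44+1 = 17.720.

α = 28.280, β = 17.720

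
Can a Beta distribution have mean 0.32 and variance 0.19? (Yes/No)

Yes

For any Beta, Var(X) < E[X]·(1−E[X]).
Here μ(1−μ) = 0.32×0.68 = 0.2176, and 0.19 < 0.2176.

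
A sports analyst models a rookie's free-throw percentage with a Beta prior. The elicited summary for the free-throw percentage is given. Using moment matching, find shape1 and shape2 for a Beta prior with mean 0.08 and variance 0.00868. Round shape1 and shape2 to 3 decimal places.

Write ν = shape1+shape2; then shape1 = μν and Var = μ(1−μ)/(ν+1).
ν = μ(1−μ)/Var − 1 = 0.0736/0.00868 − 1 = 7.4793.
shape1 = 0.08·7.4793 = 0.598, shape2 = 0.92·7.4793 = 6.881.

shape1 = 0.598, shape2 = 6.881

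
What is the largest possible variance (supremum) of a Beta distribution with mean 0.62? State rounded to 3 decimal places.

For fixed mean μ the Beta variance is μ(1−μ)/(α+β+1), increasing as α+β decreases.
Its least upper bound (not attained) is μ(1−μ) = 0.62·0.38 = 0.236.

0.236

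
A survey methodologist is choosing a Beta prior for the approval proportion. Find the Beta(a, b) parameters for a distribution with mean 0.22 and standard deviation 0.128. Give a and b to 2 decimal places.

a = 2.08, b = 7.39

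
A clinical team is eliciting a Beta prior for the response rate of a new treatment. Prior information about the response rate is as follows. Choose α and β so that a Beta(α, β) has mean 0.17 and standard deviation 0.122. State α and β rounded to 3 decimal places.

σ² = 0.122² = 0.014884.
With s = α+β, Var = μ(1−μ)/(s+1), so s+1 = (0.17×0.83)/0.014884 = 9.4800 and s = 8.4800.
α = μs = 1.442, β = (1−μ)s = 7.038.

α = 1.442, β = 7.038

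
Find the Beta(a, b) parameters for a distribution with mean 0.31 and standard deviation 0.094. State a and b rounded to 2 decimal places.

a = 7.19, b = 16.01

σ² = 0.094² = 0.008836.
With s = a+b, Var = μ(1−μ)/(s+1), so s+1 = (0.31×0.69)/0.008836 = 24.2078 and s = 23.2078.
a = μs = 7.19, b = (1−μ)s = 16.01.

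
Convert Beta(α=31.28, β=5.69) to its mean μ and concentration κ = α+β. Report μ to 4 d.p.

μ = 0.8461, κ = 36.97

κ = α+β = 31.28+5.69 = 36.97; μ = α/κ = 31.28/36.97 = 0.8461.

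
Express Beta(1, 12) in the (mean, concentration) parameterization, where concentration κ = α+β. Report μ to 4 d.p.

κ = α+β = 1+12 = 13; μ = α/κ = 1/13 = 0.0769.

μ = 0.0769, κ = 13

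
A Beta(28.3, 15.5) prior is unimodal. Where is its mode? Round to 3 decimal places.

With α,β > 1, mode = (α−1)/(α+β−2) = 27.3/41.8 = 0.653.

0.653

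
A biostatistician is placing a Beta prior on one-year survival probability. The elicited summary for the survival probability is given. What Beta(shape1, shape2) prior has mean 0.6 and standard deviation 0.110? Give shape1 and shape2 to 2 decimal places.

σ² = 0.110² = 0.012100.
With s = shape1+shape2, Var = μ(1−μ)/(s+1), so s+1 = (0.6×0.4)/0.012100 = 19.8347 and s = 18.8347.
shape1 = μs = 11.30, shape2 = (1−μ)s = 7.53.

shape1 = 11.30, shape2 = 7.53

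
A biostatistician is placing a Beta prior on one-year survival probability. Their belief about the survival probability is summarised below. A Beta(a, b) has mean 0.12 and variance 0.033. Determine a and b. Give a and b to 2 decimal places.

a = 0.26, b = 1.94

By moment matching, a+b = μ(1−μ)/σ² − 1 = (0.12·0.88)/0.033 − 1 = 3.2000 − 1 = 2.2000.
Since a/(a+b) = μ, a = 0.12·2.2000 = 0.26 and b = 0.88·2.2000 = 1.94.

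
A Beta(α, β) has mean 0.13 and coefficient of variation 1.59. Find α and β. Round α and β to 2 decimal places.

Var = (CV·μ)² = (1.59×0.13)² = 0.042725.
α+β = μ(1−μ)/Var − 1 = 0.1131/0.042725 − 1 = 1.6472.
Thus α = 0.13·1.6472 = 0.21 and β = 0.87·1.6472 = 1.43.

α = 0.21, β = 1.43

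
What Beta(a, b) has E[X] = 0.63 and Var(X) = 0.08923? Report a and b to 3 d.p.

Write ν = a+b; then a = μν and Var = μ(1−μ)/(ν+1).
ν = μ(1−μ)/Var − 1 = 0.2331/0.08923 − 1 = 1.6124.
a = 0.63·1.6124 = 1.016, b = 0.37·1.6124 = 0.597.

a = 1.016, b = 0.597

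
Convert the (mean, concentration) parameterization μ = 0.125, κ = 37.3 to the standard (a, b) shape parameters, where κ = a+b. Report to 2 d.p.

a = 4.66, b = 32.64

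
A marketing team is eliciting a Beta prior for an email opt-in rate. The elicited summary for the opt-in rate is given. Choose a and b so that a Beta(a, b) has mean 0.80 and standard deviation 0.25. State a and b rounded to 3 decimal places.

a = 1.248, b = 0.312

σ² = 0.25² = 0.0625.
With s = a+b, Var = μ(1−μ)/(s+1), so s+1 = (0.80×0.20)/0.0625 = 2.5600 and s = 1.5600.
a = μs = 1.248, b = (1−μ)s = 0.312.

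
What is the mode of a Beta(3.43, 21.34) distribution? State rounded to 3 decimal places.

The density x^(α−1)(1−x)^(β−1) is maximised at (α−1)/(α+β−2) = 2.43/22.77 = 0.107.

0.107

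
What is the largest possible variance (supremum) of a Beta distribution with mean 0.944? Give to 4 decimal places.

For fixed mean μ the Beta variance is μ(1−μ)/(α+β+1), increasing as α+β decreases.
Its least upper bound (not attained) is μ(1−μ) = 0.944·0.056 = 0.0529.

0.0529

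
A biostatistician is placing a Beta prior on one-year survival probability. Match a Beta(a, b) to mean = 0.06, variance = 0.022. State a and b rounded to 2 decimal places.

a = 0.09, b = 1.47

By moment matching, a+b = μ(1−μ)/σ² − 1 = (0.06·0.94)/0.022 − 1 = 2.5636 − 1 = 1.5636.
Since a/(a+b) = μ, a = 0.06·1.5636 = 0.09 and b = 0.94·1.5636 = 1.47.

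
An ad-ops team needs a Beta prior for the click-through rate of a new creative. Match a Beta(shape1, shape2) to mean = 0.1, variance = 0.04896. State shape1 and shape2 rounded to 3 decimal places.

shape1 = 0.084, shape2 = 0.754

Let s = shape1+shape2. The Beta variance is μ(1−μ)/(s+1).
So s+1 = μ(1−μ)/σ² = (0.1×0.9)/0.04896 = 0.09/0.04896 = 1.8382, giving s = 0.8382.
Then shape1 = μs = 0.1×0.8382 = 0.084 and shape2 = (1−μ)s = 0.9×0.8382 = 0.754.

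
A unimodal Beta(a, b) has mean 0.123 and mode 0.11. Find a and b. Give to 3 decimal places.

a = 7.380, b = 52.620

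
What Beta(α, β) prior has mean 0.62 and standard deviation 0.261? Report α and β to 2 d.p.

α = 1.52, β = 0.93

Variance = 0.261² = 0.068121. The moment-matching identity α+β = μ(1−μ)/Var − 1 gives
α+β = 0.2356/0.068121 − 1 = 2.4586, so α = μ·2.4586 = 1.52 and β = (1−μ)·2.4586 = 0.93.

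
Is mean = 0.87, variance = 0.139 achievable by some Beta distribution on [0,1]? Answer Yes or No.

No

A Beta with mean μ has variance μ(1−μ)/(α+β+1) < μ(1−μ).
Here μ(1−μ) = 0.87×0.13 = 0.1131, and 0.139 ≥ 0.1131.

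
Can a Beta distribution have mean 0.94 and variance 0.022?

Yes

A Beta with mean μ has variance μ(1−μ)/(α+β+1) < μ(1−μ).
Here μ(1−μ) = 0.94×0.06 = 0.0564, and 0.022 < 0.0564.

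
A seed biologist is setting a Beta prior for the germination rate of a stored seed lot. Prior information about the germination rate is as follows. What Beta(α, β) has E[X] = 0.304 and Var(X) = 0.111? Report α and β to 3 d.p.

Write ν = α+β; then α = μν and Var = μ(1−μ)/(ν+1).
ν = μ(1−μ)/Var − 1 = 0.211584/0.111 − 1 = 0.9062.
α = 0.304·0.9062 = 0.275, β = 0.696·0.9062 = 0.631.

α = 0.275, β = 0.631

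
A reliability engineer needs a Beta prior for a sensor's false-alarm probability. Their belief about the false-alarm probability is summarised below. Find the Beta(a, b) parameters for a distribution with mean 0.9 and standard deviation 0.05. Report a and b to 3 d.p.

σ² = 0.05² = 0.0025.
With s = a+b, Var = μ(1−μ)/(s+1), so s+1 = (0.9×0.1)/0.0025 = 36.0000 and s = 35.0000.
a = μs = 31.500, b = (1−μ)s = 3.500.

a = 31.500, b = 3.500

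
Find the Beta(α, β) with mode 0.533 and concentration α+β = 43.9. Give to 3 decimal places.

α = 23.333, β = 20.567

Mode = (α−1)/(κ−2) with κ = α+β, so α−1 = 0.533·41.9 = 22.333.
α = 23.333; β = κ − α = 20.567.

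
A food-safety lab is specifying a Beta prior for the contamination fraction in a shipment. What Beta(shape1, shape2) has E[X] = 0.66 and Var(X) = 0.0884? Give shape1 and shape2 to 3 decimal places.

By moment matching, shape1+shape2 = μ(1−μ)/σ² − 1 = (0.66·0.34)/0.0884 − 1 = 2.5385 − 1 = 1.5385.
Since shape1/(shape1+shape2) = μ, shape1 = 0.66·1.5385 = 1.015 and shape2 = 0.34·1.5385 = 0.523.

shape1 = 1.015, shape2 = 0.523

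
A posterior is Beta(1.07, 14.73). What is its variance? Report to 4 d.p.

μ = 1.07/15.80 = 0.067722; Var = μ(1−μ)/(α+β+1) = 0.0631353/16.80 = 0.0038.

0.0038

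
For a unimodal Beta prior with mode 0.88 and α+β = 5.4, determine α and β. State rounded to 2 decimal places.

Since the density peak of Beta(α,β) is at (α−1)/(α+β−2),
α = 1 + 0.88(5.4−2) = 3.99 and β = 5.4 − 3.99 = 1.41.

α = 3.99, β = 1.41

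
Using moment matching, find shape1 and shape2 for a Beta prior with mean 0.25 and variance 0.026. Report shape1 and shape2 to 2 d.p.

Write ν = shape1+shape2; then shape1 = μν and Var = μ(1−μ)/(ν+1).
ν = μ(1−μ)/Var − 1 = 0.1875/0.026 − 1 = 6.2115.
shape1 = 0.25·6.2115 = 1.55, shape2 = 0.75·6.2115 = 4.66.

shape1 = 1.55, shape2 = 4.66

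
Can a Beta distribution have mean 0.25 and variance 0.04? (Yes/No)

Yes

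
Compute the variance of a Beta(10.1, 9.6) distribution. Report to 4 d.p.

0.0121

μ = 10.1/19.7 = 0.512690; Var = μ(1−μ)/(α+β+1) = 0.2498390/20.7 = 0.0121.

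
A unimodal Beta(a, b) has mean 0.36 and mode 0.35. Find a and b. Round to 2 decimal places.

Let s = a+b. Mean gives a = μs = 0.36s; mode gives (a−1)/(s−2) = 0.35.
Substituting: 0.36s − 1 = 0.35(s−2) = 0.35s − 0.70, so 0.01s = 0.30 and s = 30.0000.
Then a = 0.36×30.0000 = 10.80 and b = s−a = 19.20.

a = 10.80, b = 19.20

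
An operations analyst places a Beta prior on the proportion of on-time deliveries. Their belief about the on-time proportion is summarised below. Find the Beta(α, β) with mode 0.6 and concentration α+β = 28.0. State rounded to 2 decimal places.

Since the density peak of Beta(α,β) is at (α−1)/(α+β−2),
α = 1 + 0.6(28.0−2) = 16.60 and β = 28.0 − 16.60 = 11.40.

α = 16.60, β = 11.40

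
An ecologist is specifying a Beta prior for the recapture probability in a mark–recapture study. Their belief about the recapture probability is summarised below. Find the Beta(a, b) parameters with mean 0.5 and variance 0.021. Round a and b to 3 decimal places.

a = 5.452, b = 5.452

Let s = a+b. The Beta variance is μ(1−μ)/(s+1).
So s+1 = μ(1−μ)/σ² = (0.5×0.5)/0.021 = 0.25/0.021 = 11.9048, giving s = 10.9048.
Then a = μs = 0.5×10.9048 = 5.452 and b = (1−μ)s = 0.5×10.9048 = 5.452.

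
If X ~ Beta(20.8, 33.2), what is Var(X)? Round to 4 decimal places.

0.0043

α+β = 54.0 and αβ = 690.56, so Var = αβ/[(α+β)²(α+β+1)] = 690.56/160380.000 = 0.0043.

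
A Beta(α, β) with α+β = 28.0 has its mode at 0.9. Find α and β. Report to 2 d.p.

α = 24.40, β = 3.60

Mode = (α−1)/(κ−2) with κ = α+β, so α−1 = 0.9·26.0 = 23.40.
α = 24.40; β = κ − α = 3.60.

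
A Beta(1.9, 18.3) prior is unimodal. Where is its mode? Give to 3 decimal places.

With α,β > 1, mode = (α−1)/(α+β−2) = 0.9/18.2 = 0.049.

0.049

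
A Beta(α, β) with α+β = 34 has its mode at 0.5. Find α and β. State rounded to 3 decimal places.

Mode = (α−1)/(κ−2) with κ = α+β, so α−1 = 0.5·32 = 16.000.
α = 17.000; β = κ − α = 17.000.

α = 17.000, β = 17.000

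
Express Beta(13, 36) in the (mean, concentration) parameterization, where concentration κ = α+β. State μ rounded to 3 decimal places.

κ = α+β = 13+36 = 49; μ = α/κ = 13/49 = 0.265.

μ = 0.265, κ = 49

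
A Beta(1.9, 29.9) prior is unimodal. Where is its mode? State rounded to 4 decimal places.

With α,β > 1, mode = (α−1)/(α+β−2) = 0.9/29.8 = 0.0302.

0.0302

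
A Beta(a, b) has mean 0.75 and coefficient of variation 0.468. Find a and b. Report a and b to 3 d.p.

σ = CV·μ = 0.468×0.75 = 0.35100, so σ² = 0.123201.
s+1 = μ(1−μ)/σ² = 0.1875/0.123201 = 1.5219, so s = a+b = 0.5219.
a = μs = 0.391, b = (1−μ)s = 0.130.

a = 0.391, b = 0.130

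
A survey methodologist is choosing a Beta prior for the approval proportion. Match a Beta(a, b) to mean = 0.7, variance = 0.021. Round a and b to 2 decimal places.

By moment matching, a+b = μ(1−μ)/σ² − 1 = (0.7·0.3)/0.021 − 1 = 10.0000 − 1 = 9.0000.
Since a/(a+b) = μ, a = 0.7·9.0000 = 6.30 and b = 0.3·9.0000 = 2.70.

a = 6.30, b = 2.70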